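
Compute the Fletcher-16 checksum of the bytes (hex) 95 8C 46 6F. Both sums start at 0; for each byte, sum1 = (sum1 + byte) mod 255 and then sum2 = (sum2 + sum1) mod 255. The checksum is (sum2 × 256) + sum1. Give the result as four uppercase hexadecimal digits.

F7D7

Running sums (mod 255):
  after byte 0 (95): sum1=149, sum2=149
  after byte 1 (8C): sum1=34, sum2=183
  after byte 2 (46): sum1=104, sum2=32
  after byte 3 (6F): sum1=215, sum2=247
Checksum = sum2·256 + sum1 = 247·256 + 215 = 63447 = 0xF7D7.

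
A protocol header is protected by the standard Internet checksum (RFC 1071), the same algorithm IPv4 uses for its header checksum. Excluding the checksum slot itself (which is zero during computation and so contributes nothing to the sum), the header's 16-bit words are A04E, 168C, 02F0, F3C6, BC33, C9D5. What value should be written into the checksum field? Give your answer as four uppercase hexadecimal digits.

One's-complement addition (fold any carry out of bit 15 back into bit 0):
  0xA04E + 0x168C = 0x0B6DA
  0xB6DA + 0x02F0 = 0x0B9CA
  0xB9CA + 0xF3C6 = 0x1AD90 → wrap carry → 0xAD91
  0xAD91 + 0xBC33 = 0x169C4 → wrap carry → 0x69C5
  0x69C5 + 0xC9D5 = 0x1339A → wrap carry → 0x339B
One's-complement sum = 0x339B.
Checksum = ~0x339B & 0xFFFF = 0xCC64.

CC64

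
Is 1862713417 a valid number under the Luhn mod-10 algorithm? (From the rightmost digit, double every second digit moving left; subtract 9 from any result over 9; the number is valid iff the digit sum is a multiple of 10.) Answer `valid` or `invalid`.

From the right, keep odd positions and double even positions (subtract 9 from any doubled value over 9):
  doubled (positions 2,4,...): 2 6 5 3 2 → sum 18
  kept (positions 1,3,...): 7 4 1 2 8 → sum 22
Total = 40.
40 mod 10 = 0, so the number is valid.

valid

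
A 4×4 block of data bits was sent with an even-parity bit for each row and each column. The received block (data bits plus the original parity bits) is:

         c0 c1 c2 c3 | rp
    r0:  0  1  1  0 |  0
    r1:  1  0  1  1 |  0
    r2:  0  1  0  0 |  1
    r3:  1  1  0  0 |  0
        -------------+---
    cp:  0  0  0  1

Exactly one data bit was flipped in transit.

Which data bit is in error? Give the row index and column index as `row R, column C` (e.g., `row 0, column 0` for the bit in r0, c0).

row 1, column 1

Recompute each row's even parity and compare to rp:
  r0: data parity 0, sent rp 0 → ok
  r1: data parity 1, sent rp 0 → mismatch
  r2: data parity 1, sent rp 1 → ok
  r3: data parity 0, sent rp 0 → ok
Recompute each column's even parity and compare to cp:
  c0: data parity 0, sent cp 0 → ok
  c1: data parity 1, sent cp 0 → mismatch
  c2: data parity 0, sent cp 0 → ok
  c3: data parity 1, sent cp 1 → ok
Exactly one row (r1) and one column (c1) fail → the flipped bit is at their intersection.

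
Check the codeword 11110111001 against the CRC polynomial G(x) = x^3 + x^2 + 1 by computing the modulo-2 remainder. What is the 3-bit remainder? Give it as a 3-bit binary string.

010

Modulo-2 division of 11110111001 by 1101:
  pos 0: 1111 XOR 1101 = 0010
  pos 2: 1001 XOR 1101 = 0100
  pos 3: 1001 XOR 1101 = 0100
  pos 4: 1001 XOR 1101 = 0100
  pos 5: 1000 XOR 1101 = 0101
  pos 6: 1010 XOR 1101 = 0111
  pos 7: 1111 XOR 1101 = 0010
Remainder = 010 (nonzero — an error is detected).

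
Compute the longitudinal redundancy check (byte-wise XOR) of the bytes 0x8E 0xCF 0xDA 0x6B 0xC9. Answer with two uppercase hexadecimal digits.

XOR the bytes together:
  start with 0x8E
  0x8E ⊕ 0xCF = 0x41
  0x41 ⊕ 0xDA = 0x9B
  0x9B ⊕ 0x6B = 0xF0
  0xF0 ⊕ 0xC9 = 0x39

39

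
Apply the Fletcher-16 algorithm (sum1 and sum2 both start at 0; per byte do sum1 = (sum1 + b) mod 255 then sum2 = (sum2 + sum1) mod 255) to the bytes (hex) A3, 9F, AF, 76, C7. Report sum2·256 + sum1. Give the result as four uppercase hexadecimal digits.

Running sums (mod 255):
  after byte 0 (A3): sum1=163, sum2=163
  after byte 1 (9F): sum1=67, sum2=230
  after byte 2 (AF): sum1=242, sum2=217
  after byte 3 (76): sum1=105, sum2=67
  after byte 4 (C7): sum1=49, sum2=116
Checksum = sum2·256 + sum1 = 116·256 + 49 = 29745 = 0x7431.

7431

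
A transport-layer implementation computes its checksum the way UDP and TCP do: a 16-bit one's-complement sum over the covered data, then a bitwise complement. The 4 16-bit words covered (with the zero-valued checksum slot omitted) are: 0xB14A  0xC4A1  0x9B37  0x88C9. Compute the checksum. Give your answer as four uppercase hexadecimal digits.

One's-complement addition (fold any carry out of bit 15 back into bit 0):
  0xB14A + 0xC4A1 = 0x175EB → wrap carry → 0x75EC
  0x75EC + 0x9B37 = 0x11123 → wrap carry → 0x1124
  0x1124 + 0x88C9 = 0x099ED
One's-complement sum = 0x99ED.
Checksum = ~0x99ED & 0xFFFF = 0x6612.

6612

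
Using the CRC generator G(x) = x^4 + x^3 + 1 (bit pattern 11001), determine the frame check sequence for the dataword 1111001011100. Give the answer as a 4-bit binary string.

0101

Append 4 zeros: 11110010111000000. Divide by 11001 (XOR where the leading bit is 1):
  pos 0: 11110 XOR 11001 = 00111
  pos 2: 11101 XOR 11001 = 00100
  pos 4: 10001 XOR 11001 = 01000
  pos 5: 10001 XOR 11001 = 01000
  pos 6: 10001 XOR 11001 = 01000
  pos 7: 10000 XOR 11001 = 01001
  pos 8: 10010 XOR 11001 = 01011
  pos 9: 10110 XOR 11001 = 01111
  pos 10: 11110 XOR 11001 = 00111
  pos 12: 11100 XOR 11001 = 00101
Remainder (last 4 bits) = 0101. This is the CRC / FCS.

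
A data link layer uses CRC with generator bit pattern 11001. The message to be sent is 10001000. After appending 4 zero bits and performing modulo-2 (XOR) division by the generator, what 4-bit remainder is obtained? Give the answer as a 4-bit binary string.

Append 4 zeros: 100010000000. Divide by 11001 (XOR where the leading bit is 1):
  pos 0: 10001 XOR 11001 = 01000
  pos 1: 10000 XOR 11001 = 01001
  pos 2: 10010 XOR 11001 = 01011
  pos 3: 10110 XOR 11001 = 01111
  pos 4: 11110 XOR 11001 = 00111
  pos 6: 11100 XOR 11001 = 00101
Remainder (last 4 bits) = 1010. This is the CRC / FCS.

1010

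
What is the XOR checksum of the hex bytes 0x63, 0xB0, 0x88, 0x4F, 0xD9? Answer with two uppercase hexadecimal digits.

XOR the bytes together:
  start with 0x63
  0x63 ⊕ 0xB0 = 0xD3
  0xD3 ⊕ 0x88 = 0x5B
  0x5B ⊕ 0x4F = 0x14
  0x14 ⊕ 0xD9 = 0xCD

CD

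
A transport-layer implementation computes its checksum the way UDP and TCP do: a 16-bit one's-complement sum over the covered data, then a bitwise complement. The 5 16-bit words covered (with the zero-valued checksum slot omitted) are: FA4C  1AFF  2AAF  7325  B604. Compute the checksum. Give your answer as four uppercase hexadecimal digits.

One's-complement addition (fold any carry out of bit 15 back into bit 0):
  0xFA4C + 0x1AFF = 0x1154B → wrap carry → 0x154C
  0x154C + 0x2AAF = 0x03FFB
  0x3FFB + 0x7325 = 0x0B320
  0xB320 + 0xB604 = 0x16924 → wrap carry → 0x6925
One's-complement sum = 0x6925.
Checksum = ~0x6925 & 0xFFFF = 0x96DA.

96DA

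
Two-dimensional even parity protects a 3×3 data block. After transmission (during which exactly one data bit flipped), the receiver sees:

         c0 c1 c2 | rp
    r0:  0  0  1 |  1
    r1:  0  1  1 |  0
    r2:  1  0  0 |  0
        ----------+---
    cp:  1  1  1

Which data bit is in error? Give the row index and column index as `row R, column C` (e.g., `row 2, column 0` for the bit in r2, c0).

row 2, column 2

Recompute each row's even parity and compare to rp:
  r0: data parity 1, sent rp 1 → ok
  r1: data parity 0, sent rp 0 → ok
  r2: data parity 1, sent rp 0 → mismatch
Recompute each column's even parity and compare to cp:
  c0: data parity 1, sent cp 1 → ok
  c1: data parity 1, sent cp 1 → ok
  c2: data parity 0, sent cp 1 → mismatch
Exactly one row (r2) and one column (c2) fail → the flipped bit is at their intersection.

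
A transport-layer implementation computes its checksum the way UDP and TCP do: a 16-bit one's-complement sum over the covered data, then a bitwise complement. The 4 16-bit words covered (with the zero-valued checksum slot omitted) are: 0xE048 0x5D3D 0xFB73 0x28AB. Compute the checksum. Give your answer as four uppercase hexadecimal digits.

9E5A

One's-complement addition (fold any carry out of bit 15 back into bit 0):
  0xE048 + 0x5D3D = 0x13D85 → wrap carry → 0x3D86
  0x3D86 + 0xFB73 = 0x138F9 → wrap carry → 0x38FA
  0x38FA + 0x28AB = 0x061A5
One's-complement sum = 0x61A5.
Checksum = ~0x61A5 & 0xFFFF = 0x9E5A.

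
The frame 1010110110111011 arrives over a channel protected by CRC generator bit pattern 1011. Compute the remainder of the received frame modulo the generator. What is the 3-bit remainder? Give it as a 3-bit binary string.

Modulo-2 division of 1010110110111011 by 1011:
  pos 0: 1010 XOR 1011 = 0001
  pos 3: 1110 XOR 1011 = 0101
  pos 4: 1011 XOR 1011 = 0000
  pos 8: 1011 XOR 1011 = 0000
  pos 12: 1011 XOR 1011 = 0000
Remainder = 000 (zero — the frame passes the CRC check).

000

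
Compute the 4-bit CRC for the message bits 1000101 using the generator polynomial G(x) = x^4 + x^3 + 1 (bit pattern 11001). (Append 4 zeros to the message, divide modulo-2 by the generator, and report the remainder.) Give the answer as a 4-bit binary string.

1100

Append 4 zeros: 10001010000. Divide by 11001 (XOR where the leading bit is 1):
  pos 0: 10001 XOR 11001 = 01000
  pos 1: 10000 XOR 11001 = 01001
  pos 2: 10011 XOR 11001 = 01010
  pos 3: 10100 XOR 11001 = 01101
  pos 4: 11010 XOR 11001 = 00011
Remainder (last 4 bits) = 1100. This is the CRC / FCS.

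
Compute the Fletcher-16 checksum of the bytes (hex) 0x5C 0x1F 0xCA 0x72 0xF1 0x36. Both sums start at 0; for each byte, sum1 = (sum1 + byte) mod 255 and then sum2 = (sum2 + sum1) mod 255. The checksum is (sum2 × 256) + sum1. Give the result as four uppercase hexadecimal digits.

Running sums (mod 255):
  after byte 0 (0x5C): sum1=92, sum2=92
  after byte 1 (0x1F): sum1=123, sum2=215
  after byte 2 (0xCA): sum1=70, sum2=30
  after byte 3 (0x72): sum1=184, sum2=214
  after byte 4 (0xF1): sum1=170, sum2=129
  after byte 5 (0x36): sum1=224, sum2=98
Checksum = sum2·256 + sum1 = 98·256 + 224 = 25312 = 0x62E0.

62E0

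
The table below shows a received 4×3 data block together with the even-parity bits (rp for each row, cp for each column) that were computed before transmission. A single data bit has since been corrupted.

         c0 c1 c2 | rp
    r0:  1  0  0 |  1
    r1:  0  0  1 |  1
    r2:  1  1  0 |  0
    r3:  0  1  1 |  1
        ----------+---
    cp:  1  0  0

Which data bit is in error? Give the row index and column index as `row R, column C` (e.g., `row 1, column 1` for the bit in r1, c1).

row 3, column 0

Recompute each row's even parity and compare to rp:
  r0: data parity 1, sent rp 1 → ok
  r1: data parity 1, sent rp 1 → ok
  r2: data parity 0, sent rp 0 → ok
  r3: data parity 0, sent rp 1 → mismatch
Recompute each column's even parity and compare to cp:
  c0: data parity 0, sent cp 1 → mismatch
  c1: data parity 0, sent cp 0 → ok
  c2: data parity 0, sent cp 0 → ok
Exactly one row (r3) and one column (c0) fail → the flipped bit is at their intersection.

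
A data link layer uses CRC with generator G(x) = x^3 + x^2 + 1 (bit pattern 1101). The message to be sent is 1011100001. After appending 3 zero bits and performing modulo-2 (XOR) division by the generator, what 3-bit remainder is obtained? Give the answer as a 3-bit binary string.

Append 3 zeros: 1011100001000. Divide by 1101 (XOR where the leading bit is 1):
  pos 0: 1011 XOR 1101 = 0110
  pos 1: 1101 XOR 1101 = 0000
  pos 9: 1000 XOR 1101 = 0101
Remainder (last 3 bits) = 101. This is the CRC / FCS.

101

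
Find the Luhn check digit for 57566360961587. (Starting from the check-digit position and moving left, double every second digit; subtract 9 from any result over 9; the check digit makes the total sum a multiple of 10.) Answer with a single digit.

7

Partial digits right→left: 7 8 5 1 6 9 0 6 3 6 6 5 7 5
Double every second digit counting from the check-digit position (so the 1st, 3rd, 5th, ... of the partial from the right).
  doubled (with −9 where >9): 5 1 3 0 6 3 5 → sum 23
  kept as-is: 8 1 9 6 6 5 5 → sum 40
Total = 23 + 40 = 63.
Check digit = (10 − (63 mod 10)) mod 10 = 7.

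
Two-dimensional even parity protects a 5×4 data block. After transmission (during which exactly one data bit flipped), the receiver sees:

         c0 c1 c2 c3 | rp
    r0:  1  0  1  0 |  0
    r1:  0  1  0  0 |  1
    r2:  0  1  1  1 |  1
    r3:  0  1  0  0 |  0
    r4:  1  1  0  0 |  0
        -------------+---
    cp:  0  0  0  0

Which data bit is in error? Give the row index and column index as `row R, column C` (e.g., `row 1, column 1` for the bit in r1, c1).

row 3, column 3

Recompute each row's even parity and compare to rp:
  r0: data parity 0, sent rp 0 → ok
  r1: data parity 1, sent rp 1 → ok
  r2: data parity 1, sent rp 1 → ok
  r3: data parity 1, sent rp 0 → mismatch
  r4: data parity 0, sent rp 0 → ok
Recompute each column's even parity and compare to cp:
  c0: data parity 0, sent cp 0 → ok
  c1: data parity 0, sent cp 0 → ok
  c2: data parity 0, sent cp 0 → ok
  c3: data parity 1, sent cp 0 → mismatch
Exactly one row (r3) and one column (c3) fail → the flipped bit is at their intersection.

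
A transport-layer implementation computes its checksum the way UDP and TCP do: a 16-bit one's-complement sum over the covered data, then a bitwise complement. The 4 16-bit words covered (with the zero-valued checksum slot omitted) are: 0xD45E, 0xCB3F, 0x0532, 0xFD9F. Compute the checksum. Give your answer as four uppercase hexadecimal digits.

One's-complement addition (fold any carry out of bit 15 back into bit 0):
  0xD45E + 0xCB3F = 0x19F9D → wrap carry → 0x9F9E
  0x9F9E + 0x0532 = 0x0A4D0
  0xA4D0 + 0xFD9F = 0x1A26F → wrap carry → 0xA270
One's-complement sum = 0xA270.
Checksum = ~0xA270 & 0xFFFF = 0x5D8F.

5D8F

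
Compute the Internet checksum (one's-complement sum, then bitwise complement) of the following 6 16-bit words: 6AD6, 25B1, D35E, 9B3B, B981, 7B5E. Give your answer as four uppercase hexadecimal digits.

CBFD

One's-complement addition (fold any carry out of bit 15 back into bit 0):
  0x6AD6 + 0x25B1 = 0x09087
  0x9087 + 0xD35E = 0x163E5 → wrap carry → 0x63E6
  0x63E6 + 0x9B3B = 0x0FF21
  0xFF21 + 0xB981 = 0x1B8A2 → wrap carry → 0xB8A3
  0xB8A3 + 0x7B5E = 0x13401 → wrap carry → 0x3402
One's-complement sum = 0x3402.
Checksum = ~0x3402 & 0xFFFF = 0xCBFD.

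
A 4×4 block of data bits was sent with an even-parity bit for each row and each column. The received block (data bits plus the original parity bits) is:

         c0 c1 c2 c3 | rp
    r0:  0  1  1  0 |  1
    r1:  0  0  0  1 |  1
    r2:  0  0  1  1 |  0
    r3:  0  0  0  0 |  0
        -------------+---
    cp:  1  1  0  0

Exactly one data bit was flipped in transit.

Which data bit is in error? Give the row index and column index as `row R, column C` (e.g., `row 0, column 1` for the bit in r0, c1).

Recompute each row's even parity and compare to rp:
  r0: data parity 0, sent rp 1 → mismatch
  r1: data parity 1, sent rp 1 → ok
  r2: data parity 0, sent rp 0 → ok
  r3: data parity 0, sent rp 0 → ok
Recompute each column's even parity and compare to cp:
  c0: data parity 0, sent cp 1 → mismatch
  c1: data parity 1, sent cp 1 → ok
  c2: data parity 0, sent cp 0 → ok
  c3: data parity 0, sent cp 0 → ok
Exactly one row (r0) and one column (c0) fail → the flipped bit is at their intersection.

row 0, column 0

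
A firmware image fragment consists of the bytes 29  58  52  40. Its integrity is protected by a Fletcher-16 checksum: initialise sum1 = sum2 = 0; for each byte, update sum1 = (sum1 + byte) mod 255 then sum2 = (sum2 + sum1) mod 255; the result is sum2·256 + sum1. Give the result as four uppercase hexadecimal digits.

B3B3

Running sums (mod 255):
  after byte 0 (29): sum1=29, sum2=29
  after byte 1 (58): sum1=87, sum2=116
  after byte 2 (52): sum1=139, sum2=0
  after byte 3 (40): sum1=179, sum2=179
Checksum = sum2·256 + sum1 = 179·256 + 179 = 46003 = 0xB3B3.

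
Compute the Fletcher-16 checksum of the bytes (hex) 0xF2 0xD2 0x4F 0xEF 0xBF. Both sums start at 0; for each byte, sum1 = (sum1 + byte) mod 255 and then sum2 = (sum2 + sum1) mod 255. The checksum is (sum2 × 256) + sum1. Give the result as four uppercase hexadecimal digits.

97C4

Running sums (mod 255):
  after byte 0 (0xF2): sum1=242, sum2=242
  after byte 1 (0xD2): sum1=197, sum2=184
  after byte 2 (0x4F): sum1=21, sum2=205
  after byte 3 (0xEF): sum1=5, sum2=210
  after byte 4 (0xBF): sum1=196, sum2=151
Checksum = sum2·256 + sum1 = 151·256 + 196 = 38852 = 0x97C4.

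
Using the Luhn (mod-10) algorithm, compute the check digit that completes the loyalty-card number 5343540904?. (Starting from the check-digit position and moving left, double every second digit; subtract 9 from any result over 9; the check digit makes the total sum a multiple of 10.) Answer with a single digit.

9

Partial digits right→left: 4 0 9 0 4 5 3 4 3 5
Double every second digit counting from the check-digit position (so the 1st, 3rd, 5th, ... of the partial from the right).
  doubled (with −9 where >9): 8 9 8 6 6 → sum 37
  kept as-is: 0 0 5 4 5 → sum 14
Total = 37 + 14 = 51.
Check digit = (10 − (51 mod 10)) mod 10 = 9.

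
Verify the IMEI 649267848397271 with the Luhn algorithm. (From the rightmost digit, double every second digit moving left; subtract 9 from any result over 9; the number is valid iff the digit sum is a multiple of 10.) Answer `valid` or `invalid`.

From the right, keep odd positions and double even positions (subtract 9 from any doubled value over 9):
  doubled (positions 2,4,...): 5 5 6 8 5 4 8 → sum 41
  kept (positions 1,3,...): 1 2 9 8 8 6 9 6 → sum 49
Total = 90.
90 mod 10 = 0, so the number is valid.

valid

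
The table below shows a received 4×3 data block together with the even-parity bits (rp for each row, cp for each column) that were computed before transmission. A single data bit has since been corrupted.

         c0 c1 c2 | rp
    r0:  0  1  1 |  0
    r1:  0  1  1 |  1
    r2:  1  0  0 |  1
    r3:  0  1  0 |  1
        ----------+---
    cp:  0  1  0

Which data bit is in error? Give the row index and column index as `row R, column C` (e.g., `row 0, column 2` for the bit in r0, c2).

Recompute each row's even parity and compare to rp:
  r0: data parity 0, sent rp 0 → ok
  r1: data parity 0, sent rp 1 → mismatch
  r2: data parity 1, sent rp 1 → ok
  r3: data parity 1, sent rp 1 → ok
Recompute each column's even parity and compare to cp:
  c0: data parity 1, sent cp 0 → mismatch
  c1: data parity 1, sent cp 1 → ok
  c2: data parity 0, sent cp 0 → ok
Exactly one row (r1) and one column (c0) fail → the flipped bit is at their intersection.

row 1, column 0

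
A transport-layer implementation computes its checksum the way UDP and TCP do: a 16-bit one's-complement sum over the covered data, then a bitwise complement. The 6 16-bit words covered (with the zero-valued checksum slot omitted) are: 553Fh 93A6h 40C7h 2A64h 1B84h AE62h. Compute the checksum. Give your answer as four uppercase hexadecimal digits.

E207

One's-complement addition (fold any carry out of bit 15 back into bit 0):
  0x553F + 0x93A6 = 0x0E8E5
  0xE8E5 + 0x40C7 = 0x129AC → wrap carry → 0x29AD
  0x29AD + 0x2A64 = 0x05411
  0x5411 + 0x1B84 = 0x06F95
  0x6F95 + 0xAE62 = 0x11DF7 → wrap carry → 0x1DF8
One's-complement sum = 0x1DF8.
Checksum = ~0x1DF8 & 0xFFFF = 0xE207.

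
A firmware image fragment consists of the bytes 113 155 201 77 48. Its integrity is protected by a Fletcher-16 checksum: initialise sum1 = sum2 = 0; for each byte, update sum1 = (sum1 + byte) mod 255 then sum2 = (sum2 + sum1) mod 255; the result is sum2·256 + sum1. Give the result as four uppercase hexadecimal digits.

Running sums (mod 255):
  after byte 0 (113): sum1=113, sum2=113
  after byte 1 (155): sum1=13, sum2=126
  after byte 2 (201): sum1=214, sum2=85
  after byte 3 (77): sum1=36, sum2=121
  after byte 4 (48): sum1=84, sum2=205
Checksum = sum2·256 + sum1 = 205·256 + 84 = 52564 = 0xCD54.

CD54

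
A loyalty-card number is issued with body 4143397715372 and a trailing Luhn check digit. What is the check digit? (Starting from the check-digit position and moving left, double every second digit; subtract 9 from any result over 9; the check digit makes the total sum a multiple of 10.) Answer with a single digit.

Partial digits right→left: 2 7 3 5 1 7 7 9 3 3 4 1 4
Double every second digit counting from the check-digit position (so the 1st, 3rd, 5th, ... of the partial from the right).
  doubled (with −9 where >9): 4 6 2 5 6 8 8 → sum 39
  kept as-is: 7 5 7 9 3 1 → sum 32
Total = 39 + 32 = 71.
Check digit = (10 − (71 mod 10)) mod 10 = 9.

9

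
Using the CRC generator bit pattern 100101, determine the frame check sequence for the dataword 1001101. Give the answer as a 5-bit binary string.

Append 5 zeros: 100110100000. Divide by 100101 (XOR where the leading bit is 1):
  pos 0: 100110 XOR 100101 = 000011
  pos 4: 111000 XOR 100101 = 011101
  pos 5: 111010 XOR 100101 = 011111
  pos 6: 111110 XOR 100101 = 011011
Remainder (last 5 bits) = 11011. This is the CRC / FCS.

11011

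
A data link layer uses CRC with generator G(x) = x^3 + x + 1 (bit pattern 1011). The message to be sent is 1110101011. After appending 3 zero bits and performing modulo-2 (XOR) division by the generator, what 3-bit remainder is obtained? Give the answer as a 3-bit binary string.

000

Append 3 zeros: 1110101011000. Divide by 1011 (XOR where the leading bit is 1):
  pos 0: 1110 XOR 1011 = 0101
  pos 1: 1011 XOR 1011 = 0000
  pos 6: 1011 XOR 1011 = 0000
Remainder (last 3 bits) = 000. This is the CRC / FCS.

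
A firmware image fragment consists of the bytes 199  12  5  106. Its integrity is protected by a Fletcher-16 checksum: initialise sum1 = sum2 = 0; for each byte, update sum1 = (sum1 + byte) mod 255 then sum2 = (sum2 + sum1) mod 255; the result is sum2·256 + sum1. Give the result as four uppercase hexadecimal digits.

B743

Running sums (mod 255):
  after byte 0 (199): sum1=199, sum2=199
  after byte 1 (12): sum1=211, sum2=155
  after byte 2 (5): sum1=216, sum2=116
  after byte 3 (106): sum1=67, sum2=183
Checksum = sum2·256 + sum1 = 183·256 + 67 = 46915 = 0xB743.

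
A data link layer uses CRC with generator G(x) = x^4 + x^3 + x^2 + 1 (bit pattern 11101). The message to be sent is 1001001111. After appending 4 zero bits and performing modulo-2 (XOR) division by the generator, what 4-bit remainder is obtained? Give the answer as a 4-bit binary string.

0011

Append 4 zeros: 10010011110000. Divide by 11101 (XOR where the leading bit is 1):
  pos 0: 10010 XOR 11101 = 01111
  pos 1: 11110 XOR 11101 = 00011
  pos 4: 11111 XOR 11101 = 00010
  pos 7: 10100 XOR 11101 = 01001
  pos 8: 10010 XOR 11101 = 01111
  pos 9: 11110 XOR 11101 = 00011
Remainder (last 4 bits) = 0011. This is the CRC / FCS.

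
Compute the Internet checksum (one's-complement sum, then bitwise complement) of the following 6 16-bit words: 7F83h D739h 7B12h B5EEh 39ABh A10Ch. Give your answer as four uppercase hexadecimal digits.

9D89

One's-complement addition (fold any carry out of bit 15 back into bit 0):
  0x7F83 + 0xD739 = 0x156BC → wrap carry → 0x56BD
  0x56BD + 0x7B12 = 0x0D1CF
  0xD1CF + 0xB5EE = 0x187BD → wrap carry → 0x87BE
  0x87BE + 0x39AB = 0x0C169
  0xC169 + 0xA10C = 0x16275 → wrap carry → 0x6276
One's-complement sum = 0x6276.
Checksum = ~0x6276 & 0xFFFF = 0x9D89.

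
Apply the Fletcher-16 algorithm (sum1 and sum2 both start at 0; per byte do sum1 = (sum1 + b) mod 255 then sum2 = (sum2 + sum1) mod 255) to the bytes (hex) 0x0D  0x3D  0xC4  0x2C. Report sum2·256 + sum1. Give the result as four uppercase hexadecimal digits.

A13B

Running sums (mod 255):
  after byte 0 (0x0D): sum1=13, sum2=13
  after byte 1 (0x3D): sum1=74, sum2=87
  after byte 2 (0xC4): sum1=15, sum2=102
  after byte 3 (0x2C): sum1=59, sum2=161
Checksum = sum2·256 + sum1 = 161·256 + 59 = 41275 = 0xA13B.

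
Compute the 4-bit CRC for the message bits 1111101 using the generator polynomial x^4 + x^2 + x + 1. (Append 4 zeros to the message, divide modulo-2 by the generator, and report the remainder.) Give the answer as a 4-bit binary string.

0011

Append 4 zeros: 11111010000. Divide by 10111 (XOR where the leading bit is 1):
  pos 0: 11111 XOR 10111 = 01000
  pos 1: 10000 XOR 10111 = 00111
  pos 3: 11110 XOR 10111 = 01001
  pos 4: 10010 XOR 10111 = 00101
  pos 6: 10100 XOR 10111 = 00011
Remainder (last 4 bits) = 0011. This is the CRC / FCS.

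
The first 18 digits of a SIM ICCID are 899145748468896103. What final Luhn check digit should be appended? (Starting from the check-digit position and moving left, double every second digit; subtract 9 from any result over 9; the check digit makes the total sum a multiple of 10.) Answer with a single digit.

2

Partial digits right→left: 3 0 1 6 9 8 8 6 4 8 4 7 5 4 1 9 9 8
Double every second digit counting from the check-digit position (so the 1st, 3rd, 5th, ... of the partial from the right).
  doubled (with −9 where >9): 6 2 9 7 8 8 1 2 9 → sum 52
  kept as-is: 0 6 8 6 8 7 4 9 8 → sum 56
Total = 52 + 56 = 108.
Check digit = (10 − (108 mod 10)) mod 10 = 2.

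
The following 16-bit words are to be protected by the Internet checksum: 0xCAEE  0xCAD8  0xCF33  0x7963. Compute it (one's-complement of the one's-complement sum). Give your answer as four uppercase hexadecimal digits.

One's-complement addition (fold any carry out of bit 15 back into bit 0):
  0xCAEE + 0xCAD8 = 0x195C6 → wrap carry → 0x95C7
  0x95C7 + 0xCF33 = 0x164FA → wrap carry → 0x64FB
  0x64FB + 0x7963 = 0x0DE5E
One's-complement sum = 0xDE5E.
Checksum = ~0xDE5E & 0xFFFF = 0x21A1.

21A1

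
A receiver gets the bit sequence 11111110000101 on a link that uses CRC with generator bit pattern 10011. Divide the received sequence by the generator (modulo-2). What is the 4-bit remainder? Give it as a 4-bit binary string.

Modulo-2 division of 11111110000101 by 10011:
  pos 0: 11111 XOR 10011 = 01100
  pos 1: 11001 XOR 10011 = 01010
  pos 2: 10101 XOR 10011 = 00110
  pos 4: 11000 XOR 10011 = 01011
  pos 5: 10110 XOR 10011 = 00101
  pos 7: 10101 XOR 10011 = 00110
  pos 9: 11001 XOR 10011 = 01010
Remainder = 1010 (nonzero — an error is detected).

1010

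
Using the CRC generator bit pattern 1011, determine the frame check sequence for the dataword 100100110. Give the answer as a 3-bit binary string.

101

Append 3 zeros: 100100110000. Divide by 1011 (XOR where the leading bit is 1):
  pos 0: 1001 XOR 1011 = 0010
  pos 2: 1000 XOR 1011 = 0011
  pos 4: 1111 XOR 1011 = 0100
  pos 5: 1000 XOR 1011 = 0011
  pos 7: 1100 XOR 1011 = 0111
  pos 8: 1110 XOR 1011 = 0101
Remainder (last 3 bits) = 101. This is the CRC / FCS.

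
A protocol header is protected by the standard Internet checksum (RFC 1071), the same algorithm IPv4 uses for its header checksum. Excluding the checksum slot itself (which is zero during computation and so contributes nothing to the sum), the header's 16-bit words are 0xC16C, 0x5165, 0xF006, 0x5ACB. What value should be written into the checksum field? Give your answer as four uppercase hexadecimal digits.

One's-complement addition (fold any carry out of bit 15 back into bit 0):
  0xC16C + 0x5165 = 0x112D1 → wrap carry → 0x12D2
  0x12D2 + 0xF006 = 0x102D8 → wrap carry → 0x02D9
  0x02D9 + 0x5ACB = 0x05DA4
One's-complement sum = 0x5DA4.
Checksum = ~0x5DA4 & 0xFFFF = 0xA25B.

A25B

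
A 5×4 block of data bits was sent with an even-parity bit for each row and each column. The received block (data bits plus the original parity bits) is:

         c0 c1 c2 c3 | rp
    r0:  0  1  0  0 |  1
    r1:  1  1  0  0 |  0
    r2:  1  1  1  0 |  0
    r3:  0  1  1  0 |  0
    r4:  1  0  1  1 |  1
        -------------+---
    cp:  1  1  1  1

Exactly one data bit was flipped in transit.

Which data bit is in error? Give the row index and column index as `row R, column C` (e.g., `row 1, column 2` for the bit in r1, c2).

Recompute each row's even parity and compare to rp:
  r0: data parity 1, sent rp 1 → ok
  r1: data parity 0, sent rp 0 → ok
  r2: data parity 1, sent rp 0 → mismatch
  r3: data parity 0, sent rp 0 → ok
  r4: data parity 1, sent rp 1 → ok
Recompute each column's even parity and compare to cp:
  c0: data parity 1, sent cp 1 → ok
  c1: data parity 0, sent cp 1 → mismatch
  c2: data parity 1, sent cp 1 → ok
  c3: data parity 1, sent cp 1 → ok
Exactly one row (r2) and one column (c1) fail → the flipped bit is at their intersection.

row 2, column 1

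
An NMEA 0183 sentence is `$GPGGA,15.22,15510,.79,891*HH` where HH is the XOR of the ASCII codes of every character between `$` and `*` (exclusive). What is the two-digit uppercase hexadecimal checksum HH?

5C

XOR the ASCII codes of the payload characters:
  'G' = 0x47 → acc = 0x47
  'P' = 0x50 → acc = 0x17
  'G' = 0x47 → acc = 0x50
  'G' = 0x47 → acc = 0x17
  'A' = 0x41 → acc = 0x56
  ',' = 0x2C → acc = 0x7A
  '1' = 0x31 → acc = 0x4B
  '5' = 0x35 → acc = 0x7E
  '.' = 0x2E → acc = 0x50
  '2' = 0x32 → acc = 0x62
  '2' = 0x32 → acc = 0x50
  ',' = 0x2C → acc = 0x7C
  '1' = 0x31 → acc = 0x4D
  '5' = 0x35 → acc = 0x78
  '5' = 0x35 → acc = 0x4D
  '1' = 0x31 → acc = 0x7C
  '0' = 0x30 → acc = 0x4C
  ',' = 0x2C → acc = 0x60
  '.' = 0x2E → acc = 0x4E
  '7' = 0x37 → acc = 0x79
  '9' = 0x39 → acc = 0x40
  ',' = 0x2C → acc = 0x6C
  '8' = 0x38 → acc = 0x54
  '9' = 0x39 → acc = 0x6D
  '1' = 0x31 → acc = 0x5C
Checksum = 0x5C.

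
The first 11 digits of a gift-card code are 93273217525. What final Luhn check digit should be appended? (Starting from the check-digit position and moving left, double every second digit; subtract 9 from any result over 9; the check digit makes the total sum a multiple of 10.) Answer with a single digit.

6

Partial digits right→left: 5 2 5 7 1 2 3 7 2 3 9
Double every second digit counting from the check-digit position (so the 1st, 3rd, 5th, ... of the partial from the right).
  doubled (with −9 where >9): 1 1 2 6 4 9 → sum 23
  kept as-is: 2 7 2 7 3 → sum 21
Total = 23 + 21 = 44.
Check digit = (10 − (44 mod 10)) mod 10 = 6.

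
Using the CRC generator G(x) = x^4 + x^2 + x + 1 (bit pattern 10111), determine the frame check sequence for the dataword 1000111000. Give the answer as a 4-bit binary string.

1100

Append 4 zeros: 10001110000000. Divide by 10111 (XOR where the leading bit is 1):
  pos 0: 10001 XOR 10111 = 00110
  pos 2: 11011 XOR 10111 = 01100
  pos 3: 11000 XOR 10111 = 01111
  pos 4: 11110 XOR 10111 = 01001
  pos 5: 10010 XOR 10111 = 00101
  pos 7: 10100 XOR 10111 = 00011
Remainder (last 4 bits) = 1100. This is the CRC / FCS.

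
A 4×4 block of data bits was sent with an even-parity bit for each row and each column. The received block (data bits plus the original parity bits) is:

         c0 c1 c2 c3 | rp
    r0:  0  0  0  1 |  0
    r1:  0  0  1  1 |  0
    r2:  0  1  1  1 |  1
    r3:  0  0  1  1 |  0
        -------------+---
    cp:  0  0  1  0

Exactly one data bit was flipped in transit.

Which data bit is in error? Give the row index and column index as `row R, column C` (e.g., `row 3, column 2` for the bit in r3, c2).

row 0, column 1

Recompute each row's even parity and compare to rp:
  r0: data parity 1, sent rp 0 → mismatch
  r1: data parity 0, sent rp 0 → ok
  r2: data parity 1, sent rp 1 → ok
  r3: data parity 0, sent rp 0 → ok
Recompute each column's even parity and compare to cp:
  c0: data parity 0, sent cp 0 → ok
  c1: data parity 1, sent cp 0 → mismatch
  c2: data parity 1, sent cp 1 → ok
  c3: data parity 0, sent cp 0 → ok
Exactly one row (r0) and one column (c1) fail → the flipped bit is at their intersection.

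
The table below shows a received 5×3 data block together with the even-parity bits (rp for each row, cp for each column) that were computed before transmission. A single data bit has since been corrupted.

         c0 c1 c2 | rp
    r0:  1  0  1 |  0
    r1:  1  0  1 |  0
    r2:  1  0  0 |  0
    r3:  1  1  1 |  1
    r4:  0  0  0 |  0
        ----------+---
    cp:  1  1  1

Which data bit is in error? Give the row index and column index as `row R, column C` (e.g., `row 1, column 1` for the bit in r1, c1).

row 2, column 0

Recompute each row's even parity and compare to rp:
  r0: data parity 0, sent rp 0 → ok
  r1: data parity 0, sent rp 0 → ok
  r2: data parity 1, sent rp 0 → mismatch
  r3: data parity 1, sent rp 1 → ok
  r4: data parity 0, sent rp 0 → ok
Recompute each column's even parity and compare to cp:
  c0: data parity 0, sent cp 1 → mismatch
  c1: data parity 1, sent cp 1 → ok
  c2: data parity 1, sent cp 1 → ok
Exactly one row (r2) and one column (c0) fail → the flipped bit is at their intersection.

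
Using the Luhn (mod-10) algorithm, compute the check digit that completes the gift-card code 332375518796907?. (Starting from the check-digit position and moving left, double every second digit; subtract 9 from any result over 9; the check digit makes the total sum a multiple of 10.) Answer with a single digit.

9

Partial digits right→left: 7 0 9 6 9 7 8 1 5 5 7 3 2 3 3
Double every second digit counting from the check-digit position (so the 1st, 3rd, 5th, ... of the partial from the right).
  doubled (with −9 where >9): 5 9 9 7 1 5 4 6 → sum 46
  kept as-is: 0 6 7 1 5 3 3 → sum 25
Total = 46 + 25 = 71.
Check digit = (10 − (71 mod 10)) mod 10 = 9.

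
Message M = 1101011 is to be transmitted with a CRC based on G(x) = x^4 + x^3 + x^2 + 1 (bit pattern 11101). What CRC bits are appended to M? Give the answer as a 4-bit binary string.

0111

Append 4 zeros: 11010110000. Divide by 11101 (XOR where the leading bit is 1):
  pos 0: 11010 XOR 11101 = 00111
  pos 2: 11111 XOR 11101 = 00010
  pos 5: 10000 XOR 11101 = 01101
  pos 6: 11010 XOR 11101 = 00111
Remainder (last 4 bits) = 0111. This is the CRC / FCS.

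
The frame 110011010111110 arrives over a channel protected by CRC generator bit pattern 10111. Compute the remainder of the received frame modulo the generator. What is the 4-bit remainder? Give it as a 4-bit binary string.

0000

Modulo-2 division of 110011010111110 by 10111:
  pos 0: 11001 XOR 10111 = 01110
  pos 1: 11101 XOR 10111 = 01010
  pos 2: 10100 XOR 10111 = 00011
  pos 5: 11101 XOR 10111 = 01010
  pos 6: 10101 XOR 10111 = 00010
  pos 9: 10111 XOR 10111 = 00000
Remainder = 0000 (zero — the frame passes the CRC check).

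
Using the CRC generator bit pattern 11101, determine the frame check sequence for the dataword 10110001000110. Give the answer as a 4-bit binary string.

Append 4 zeros: 101100010001100000. Divide by 11101 (XOR where the leading bit is 1):
  pos 0: 10110 XOR 11101 = 01011
  pos 1: 10110 XOR 11101 = 01011
  pos 2: 10110 XOR 11101 = 01011
  pos 3: 10111 XOR 11101 = 01010
  pos 4: 10100 XOR 11101 = 01001
  pos 5: 10010 XOR 11101 = 01111
  pos 6: 11110 XOR 11101 = 00011
  pos 9: 11110 XOR 11101 = 00011
  pos 12: 11000 XOR 11101 = 00101
Remainder (last 4 bits) = 1010. This is the CRC / FCS.

1010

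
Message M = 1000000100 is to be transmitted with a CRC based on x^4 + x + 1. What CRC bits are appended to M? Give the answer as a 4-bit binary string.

0001

Append 4 zeros: 10000001000000. Divide by 10011 (XOR where the leading bit is 1):
  pos 0: 10000 XOR 10011 = 00011
  pos 3: 11001 XOR 10011 = 01010
  pos 4: 10100 XOR 10011 = 00111
  pos 6: 11100 XOR 10011 = 01111
  pos 7: 11110 XOR 10011 = 01101
  pos 8: 11010 XOR 10011 = 01001
  pos 9: 10010 XOR 10011 = 00001
Remainder (last 4 bits) = 0001. This is the CRC / FCS.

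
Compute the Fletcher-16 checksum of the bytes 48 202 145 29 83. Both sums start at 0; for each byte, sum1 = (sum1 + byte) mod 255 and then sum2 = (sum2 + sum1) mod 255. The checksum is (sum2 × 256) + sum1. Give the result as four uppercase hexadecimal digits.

Running sums (mod 255):
  after byte 0 (48): sum1=48, sum2=48
  after byte 1 (202): sum1=250, sum2=43
  after byte 2 (145): sum1=140, sum2=183
  after byte 3 (29): sum1=169, sum2=97
  after byte 4 (83): sum1=252, sum2=94
Checksum = sum2·256 + sum1 = 94·256 + 252 = 24316 = 0x5EFC.

5EFC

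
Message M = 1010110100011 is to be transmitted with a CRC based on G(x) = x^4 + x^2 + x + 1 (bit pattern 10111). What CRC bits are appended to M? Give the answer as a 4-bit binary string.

Append 4 zeros: 10101101000110000. Divide by 10111 (XOR where the leading bit is 1):
  pos 0: 10101 XOR 10111 = 00010
  pos 3: 10101 XOR 10111 = 00010
  pos 6: 10000 XOR 10111 = 00111
  pos 8: 11111 XOR 10111 = 01000
  pos 9: 10000 XOR 10111 = 00111
  pos 11: 11100 XOR 10111 = 01011
  pos 12: 10110 XOR 10111 = 00001
Remainder (last 4 bits) = 0001. This is the CRC / FCS.

0001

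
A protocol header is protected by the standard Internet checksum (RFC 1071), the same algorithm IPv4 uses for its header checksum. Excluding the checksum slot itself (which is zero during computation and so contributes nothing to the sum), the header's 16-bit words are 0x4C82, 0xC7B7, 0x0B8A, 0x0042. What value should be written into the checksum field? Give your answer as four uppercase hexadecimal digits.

One's-complement addition (fold any carry out of bit 15 back into bit 0):
  0x4C82 + 0xC7B7 = 0x11439 → wrap carry → 0x143A
  0x143A + 0x0B8A = 0x01FC4
  0x1FC4 + 0x0042 = 0x02006
One's-complement sum = 0x2006.
Checksum = ~0x2006 & 0xFFFF = 0xDFF9.

DFF9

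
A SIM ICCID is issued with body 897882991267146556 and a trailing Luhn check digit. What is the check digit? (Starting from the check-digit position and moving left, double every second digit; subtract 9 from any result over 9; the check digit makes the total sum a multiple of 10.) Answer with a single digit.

9

Partial digits right→left: 6 5 5 6 4 1 7 6 2 1 9 9 2 8 8 7 9 8
Double every second digit counting from the check-digit position (so the 1st, 3rd, 5th, ... of the partial from the right).
  doubled (with −9 where >9): 3 1 8 5 4 9 4 7 9 → sum 50
  kept as-is: 5 6 1 6 1 9 8 7 8 → sum 51
Total = 50 + 51 = 101.
Check digit = (10 − (101 mod 10)) mod 10 = 9.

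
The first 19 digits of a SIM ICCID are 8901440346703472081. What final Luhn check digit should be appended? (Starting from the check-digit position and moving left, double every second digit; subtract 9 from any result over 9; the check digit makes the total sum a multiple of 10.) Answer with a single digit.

Partial digits right→left: 1 8 0 2 7 4 3 0 7 6 4 3 0 4 4 1 0 9 8
Double every second digit counting from the check-digit position (so the 1st, 3rd, 5th, ... of the partial from the right).
  doubled (with −9 where >9): 2 0 5 6 5 8 0 8 0 7 → sum 41
  kept as-is: 8 2 4 0 6 3 4 1 9 → sum 37
Total = 41 + 37 = 78.
Check digit = (10 − (78 mod 10)) mod 10 = 2.

2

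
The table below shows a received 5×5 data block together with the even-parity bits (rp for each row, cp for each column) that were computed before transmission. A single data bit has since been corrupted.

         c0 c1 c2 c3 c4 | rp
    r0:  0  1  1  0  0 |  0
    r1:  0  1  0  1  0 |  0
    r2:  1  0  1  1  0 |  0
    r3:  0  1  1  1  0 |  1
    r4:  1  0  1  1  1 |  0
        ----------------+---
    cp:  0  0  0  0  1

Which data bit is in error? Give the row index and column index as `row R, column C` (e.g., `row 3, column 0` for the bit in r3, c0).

Recompute each row's even parity and compare to rp:
  r0: data parity 0, sent rp 0 → ok
  r1: data parity 0, sent rp 0 → ok
  r2: data parity 1, sent rp 0 → mismatch
  r3: data parity 1, sent rp 1 → ok
  r4: data parity 0, sent rp 0 → ok
Recompute each column's even parity and compare to cp:
  c0: data parity 0, sent cp 0 → ok
  c1: data parity 1, sent cp 0 → mismatch
  c2: data parity 0, sent cp 0 → ok
  c3: data parity 0, sent cp 0 → ok
  c4: data parity 1, sent cp 1 → ok
Exactly one row (r2) and one column (c1) fail → the flipped bit is at their intersection.

row 2, column 1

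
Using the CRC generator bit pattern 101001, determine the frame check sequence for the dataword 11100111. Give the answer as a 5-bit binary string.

10100

Append 5 zeros: 1110011100000. Divide by 101001 (XOR where the leading bit is 1):
  pos 0: 111001 XOR 101001 = 010000
  pos 1: 100001 XOR 101001 = 001000
  pos 3: 100010 XOR 101001 = 001011
  pos 5: 101100 XOR 101001 = 000101
Remainder (last 5 bits) = 10100. This is the CRC / FCS.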